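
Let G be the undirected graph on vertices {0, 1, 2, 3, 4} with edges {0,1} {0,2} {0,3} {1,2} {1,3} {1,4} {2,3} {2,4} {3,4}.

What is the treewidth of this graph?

A width-3 tree decomposition is:
Bags: B1 = {1, 2, 3, 4}  B2 = {0, 1, 2, 3}
Tree: B1–B2
The largest bag has 4 vertices, giving width 3; this decomposition certifies tw(G) ≤ 3. Conversely, {0, 1, 2, 3} is a clique of size 4, and the vertices of any clique must share a bag in every tree decomposition; so some bag has ≥ 4 vertices and tw(G) ≥ 3. Therefore the treewidth is 3.

3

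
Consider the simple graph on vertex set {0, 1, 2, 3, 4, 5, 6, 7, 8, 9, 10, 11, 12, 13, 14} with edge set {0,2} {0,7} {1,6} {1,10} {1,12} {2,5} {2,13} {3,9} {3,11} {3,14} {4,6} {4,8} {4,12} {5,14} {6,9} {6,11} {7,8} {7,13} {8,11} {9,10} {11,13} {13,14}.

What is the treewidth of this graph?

A width-3 tree decomposition is:
Bags: B1 = {0, 2, 5, 14}  B2 = {0, 2, 13, 14}  B3 = {0, 7, 13, 14}  B4 = {3, 7, 13, 14}  B5 = {3, 7, 11, 13}  B6 = {3, 7, 8, 11}  B7 = {3, 8, 9, 11}  B8 = {6, 8, 9, 11}  B9 = {4, 6, 8, 9}  B10 = {4, 6, 9, 10}  B11 = {1, 4, 6, 10}  B12 = {1, 4, 10, 12}
Tree: B1–B2, B2–B3, B3–B4, B4–B5, B5–B6, B6–B7, B7–B8, B8–B9, B9–B10, B10–B11, B11–B12
Every bag has size at most 4, so the width is 4 − 1 = 3 and tw(G) ≤ 3. For the lower bound: the 4 vertex sets {0,2,5}, {14}, {13}, {3,7,8,11} are disjoint, each induces a connected subgraph, and every pair is joined by at least one edge of G. Contracting each set to a single vertex therefore yields K_{4} as a minor, and since treewidth is minor-monotone, tw(G) ≥ tw(K_{4}) = 3. The upper and lower bounds meet at 3, so that is the treewidth.

3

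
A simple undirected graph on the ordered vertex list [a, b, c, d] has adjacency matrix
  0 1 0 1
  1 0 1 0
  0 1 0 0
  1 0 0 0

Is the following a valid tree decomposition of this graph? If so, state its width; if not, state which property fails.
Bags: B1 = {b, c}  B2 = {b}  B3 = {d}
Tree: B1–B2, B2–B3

No — vertex a appears in no bag.

A tree decomposition must satisfy three properties: every vertex lies in some bag; for every edge, both endpoints lie together in some bag; and for every vertex, the bags containing it form a connected subtree. Here vertex a appears in no bag, so the decomposition is invalid.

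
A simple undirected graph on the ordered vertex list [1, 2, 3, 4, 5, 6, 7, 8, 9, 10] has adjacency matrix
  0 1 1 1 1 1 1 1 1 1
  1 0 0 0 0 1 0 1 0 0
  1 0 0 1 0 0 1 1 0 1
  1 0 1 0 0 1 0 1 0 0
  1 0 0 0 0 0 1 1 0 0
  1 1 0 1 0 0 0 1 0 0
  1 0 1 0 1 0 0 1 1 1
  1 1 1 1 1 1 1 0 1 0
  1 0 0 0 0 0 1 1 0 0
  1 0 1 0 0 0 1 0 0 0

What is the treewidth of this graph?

A width-3 tree decomposition is:
Bags: B1 = {1, 3, 4, 8}  B2 = {1, 3, 7, 8}  B3 = {1, 5, 7, 8}  B4 = {1, 3, 7, 10}  B5 = {1, 4, 6, 8}  B6 = {1, 7, 8, 9}  B7 = {1, 2, 6, 8}
Tree: B1–B2, B2–B3, B2–B4, B1–B5, B2–B6, B5–B7
The largest bag has 4 vertices, giving width 3; this decomposition certifies tw(G) ≤ 3. For the lower bound, the 4 vertices {1, 2, 6, 8} are pairwise adjacent, and any tree decomposition puts a clique entirely inside one bag — forcing width ≥ 3. Therefore the treewidth is 3.

3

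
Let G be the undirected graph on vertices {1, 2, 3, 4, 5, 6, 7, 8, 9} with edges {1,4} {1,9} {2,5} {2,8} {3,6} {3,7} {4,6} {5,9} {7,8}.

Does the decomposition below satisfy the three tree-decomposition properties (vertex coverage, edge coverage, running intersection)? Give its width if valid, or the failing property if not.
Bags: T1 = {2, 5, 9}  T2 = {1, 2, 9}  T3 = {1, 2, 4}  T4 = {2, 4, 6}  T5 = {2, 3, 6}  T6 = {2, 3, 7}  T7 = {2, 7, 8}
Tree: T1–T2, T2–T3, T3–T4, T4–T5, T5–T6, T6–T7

Yes; width 2.

Checking the three conditions: (i) the bags cover all of {1, 2, 3, 4, 5, 6, 7, 8, 9}; (ii) for each edge, some bag contains both endpoints; (iii) the bags containing any fixed vertex form a subtree. All hold, so the decomposition is valid with width 3 − 1 = 2.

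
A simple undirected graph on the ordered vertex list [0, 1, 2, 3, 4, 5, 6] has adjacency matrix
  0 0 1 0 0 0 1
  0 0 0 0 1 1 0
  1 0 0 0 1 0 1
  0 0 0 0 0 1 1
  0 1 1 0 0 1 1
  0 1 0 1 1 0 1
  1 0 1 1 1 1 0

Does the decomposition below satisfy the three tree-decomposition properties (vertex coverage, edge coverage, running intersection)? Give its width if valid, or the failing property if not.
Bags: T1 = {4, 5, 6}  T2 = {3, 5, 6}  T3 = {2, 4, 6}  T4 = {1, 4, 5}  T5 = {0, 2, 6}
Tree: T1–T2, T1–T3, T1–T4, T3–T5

Yes; width 2.

Every vertex of G appears in some bag (union = {0, 1, 2, 3, 4, 5, 6}); every edge is covered by a bag; and for each vertex v the set of bags containing v is connected in the bag tree. The decomposition is therefore valid. The largest bag has 3 vertices, so the width is 2.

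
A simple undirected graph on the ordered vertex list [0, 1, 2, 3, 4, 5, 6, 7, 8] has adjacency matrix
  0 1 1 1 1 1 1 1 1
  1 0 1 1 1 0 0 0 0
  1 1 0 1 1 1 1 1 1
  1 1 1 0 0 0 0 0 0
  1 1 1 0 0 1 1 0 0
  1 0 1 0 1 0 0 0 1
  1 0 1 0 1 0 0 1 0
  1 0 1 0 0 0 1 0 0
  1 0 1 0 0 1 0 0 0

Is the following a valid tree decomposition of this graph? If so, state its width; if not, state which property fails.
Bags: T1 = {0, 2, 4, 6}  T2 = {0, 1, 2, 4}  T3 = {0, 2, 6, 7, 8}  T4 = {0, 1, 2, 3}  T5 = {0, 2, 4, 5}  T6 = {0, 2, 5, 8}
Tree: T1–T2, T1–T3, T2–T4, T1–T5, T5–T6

A tree decomposition must satisfy three properties: every vertex lies in some bag; for every edge, both endpoints lie together in some bag; and for every vertex, the bags containing it form a connected subtree. Here bags containing vertex 8 are not connected in the tree, so the decomposition is invalid.

No — bags containing vertex 8 are not connected in the tree.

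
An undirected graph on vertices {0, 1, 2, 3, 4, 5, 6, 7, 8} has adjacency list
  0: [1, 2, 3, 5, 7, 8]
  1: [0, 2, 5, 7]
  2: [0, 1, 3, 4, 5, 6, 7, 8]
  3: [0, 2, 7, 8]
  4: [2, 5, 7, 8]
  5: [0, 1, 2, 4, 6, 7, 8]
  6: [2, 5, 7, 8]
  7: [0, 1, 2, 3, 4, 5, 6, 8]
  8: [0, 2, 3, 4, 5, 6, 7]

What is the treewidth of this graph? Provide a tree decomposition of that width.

Treewidth 4.
One optimal decomposition is:
Bags: B1 = {2, 5, 6, 7, 8}  B2 = {2, 4, 5, 7, 8}  B3 = {0, 2, 5, 7, 8}  B4 = {0, 1, 2, 5, 7}  B5 = {0, 2, 3, 7, 8}
Tree: B1–B2, B1–B3, B3–B4, B3–B5

Each bag holds 5 vertices, so the decomposition has width 4, which upper-bounds the treewidth. For the lower bound, the 5 vertices {0, 2, 3, 7, 8} are pairwise adjacent, and any tree decomposition puts a clique entirely inside one bag — forcing width ≥ 4. Combining the bounds, tw(G) = 4.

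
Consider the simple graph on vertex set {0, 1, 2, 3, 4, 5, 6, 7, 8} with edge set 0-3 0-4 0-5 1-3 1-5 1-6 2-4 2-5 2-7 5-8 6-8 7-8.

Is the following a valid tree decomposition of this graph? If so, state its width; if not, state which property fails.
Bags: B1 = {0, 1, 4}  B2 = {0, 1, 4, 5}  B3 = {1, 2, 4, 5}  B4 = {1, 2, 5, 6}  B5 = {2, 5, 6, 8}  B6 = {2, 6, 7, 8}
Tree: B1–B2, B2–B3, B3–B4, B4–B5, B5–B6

A tree decomposition must satisfy three properties: every vertex lies in some bag; for every edge, both endpoints lie together in some bag; and for every vertex, the bags containing it form a connected subtree. Here vertex 3 appears in no bag, so the decomposition is invalid.

No — vertex 3 appears in no bag.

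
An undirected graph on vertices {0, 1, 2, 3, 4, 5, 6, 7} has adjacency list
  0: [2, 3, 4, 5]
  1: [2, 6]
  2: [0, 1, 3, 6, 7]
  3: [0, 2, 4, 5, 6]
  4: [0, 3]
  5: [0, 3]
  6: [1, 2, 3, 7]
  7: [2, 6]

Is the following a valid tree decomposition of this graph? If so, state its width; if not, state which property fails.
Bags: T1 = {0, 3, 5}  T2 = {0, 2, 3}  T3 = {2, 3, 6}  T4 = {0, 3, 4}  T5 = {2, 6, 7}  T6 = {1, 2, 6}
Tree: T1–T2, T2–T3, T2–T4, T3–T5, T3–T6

Yes; width 2.

Every vertex of G appears in some bag (union = {0, 1, 2, 3, 4, 5, 6, 7}); every edge is covered by a bag; and for each vertex v the set of bags containing v is connected in the bag tree. The decomposition is therefore valid. The largest bag has 3 vertices, so the width is 2.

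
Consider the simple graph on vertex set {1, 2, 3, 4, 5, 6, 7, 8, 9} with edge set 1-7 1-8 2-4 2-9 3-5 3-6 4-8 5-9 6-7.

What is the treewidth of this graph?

A width-2 tree decomposition is:
Bags: B1 = {1, 6, 7}  B2 = {1, 3, 6}  B3 = {1, 3, 5}  B4 = {1, 5, 9}  B5 = {1, 2, 9}  B6 = {1, 2, 4}  B7 = {1, 4, 8}
Tree: B1–B2, B2–B3, B3–B4, B4–B5, B5–B6, B6–B7
Each bag holds 3 vertices, so the decomposition has width 2, which upper-bounds the treewidth. Since 1–7–6–3–5–9–2–4–8–1 is a cycle in G, G is not acyclic. Forests are exactly the graphs of treewidth ≤ 1, so tw(G) ≥ 2. Hence tw(G) = 2 exactly.

2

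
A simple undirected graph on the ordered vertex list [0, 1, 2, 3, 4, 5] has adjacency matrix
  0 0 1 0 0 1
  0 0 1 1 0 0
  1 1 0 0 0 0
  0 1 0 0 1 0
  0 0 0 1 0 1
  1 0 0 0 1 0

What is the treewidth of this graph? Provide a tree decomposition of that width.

The largest bag has 3 vertices, giving width 2; this decomposition certifies tw(G) ≤ 2. Since 4–5–0–2–1–3–4 is a cycle in G, G is not acyclic. Forests are exactly the graphs of treewidth ≤ 1, so tw(G) ≥ 2. Hence tw(G) = 2 exactly.

Treewidth 2.
One such decomposition:
Bags: B1 = {0, 4, 5}  B2 = {0, 2, 4}  B3 = {1, 2, 4}  B4 = {1, 3, 4}
Tree: B1–B2, B2–B3, B3–B4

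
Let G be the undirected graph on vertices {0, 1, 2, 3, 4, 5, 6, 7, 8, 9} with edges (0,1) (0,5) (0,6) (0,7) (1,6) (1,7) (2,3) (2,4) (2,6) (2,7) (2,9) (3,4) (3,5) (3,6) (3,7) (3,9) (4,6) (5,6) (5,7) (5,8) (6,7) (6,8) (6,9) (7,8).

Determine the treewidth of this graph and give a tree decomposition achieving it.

Each bag holds 4 vertices, so the decomposition has width 3, which upper-bounds the treewidth. For the lower bound, the 4 vertices {2, 3, 6, 9} are pairwise adjacent, and any tree decomposition puts a clique entirely inside one bag — forcing width ≥ 3. The upper and lower bounds meet at 3, so that is the treewidth.

Treewidth 3.
One optimal decomposition is:
Bags: B1 = {0, 5, 6, 7}  B2 = {3, 5, 6, 7}  B3 = {0, 1, 6, 7}  B4 = {5, 6, 7, 8}  B5 = {2, 3, 6, 7}  B6 = {2, 3, 6, 9}  B7 = {2, 3, 4, 6}
Tree: B1–B2, B1–B3, B1–B4, B2–B5, B5–B6, B6–B7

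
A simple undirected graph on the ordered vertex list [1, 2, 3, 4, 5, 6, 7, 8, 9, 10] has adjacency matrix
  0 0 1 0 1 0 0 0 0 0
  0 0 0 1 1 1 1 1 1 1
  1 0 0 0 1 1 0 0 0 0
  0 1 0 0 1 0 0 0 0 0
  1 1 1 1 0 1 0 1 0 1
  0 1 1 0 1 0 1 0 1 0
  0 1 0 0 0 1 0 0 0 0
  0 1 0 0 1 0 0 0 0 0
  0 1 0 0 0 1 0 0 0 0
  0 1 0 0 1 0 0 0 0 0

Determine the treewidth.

A width-2 tree decomposition is:
Bags: B1 = {2, 5, 6}  B2 = {2, 6, 9}  B3 = {2, 5, 10}  B4 = {2, 5, 8}  B5 = {2, 6, 7}  B6 = {2, 4, 5}  B7 = {3, 5, 6}  B8 = {1, 3, 5}
Tree: B1–B2, B1–B3, B1–B4, B1–B5, B1–B6, B1–B7, B7–B8
Each bag holds 3 vertices, so the decomposition has width 2, which upper-bounds the treewidth. For the lower bound, the 3 vertices {1, 3, 5} are pairwise adjacent, and any tree decomposition puts a clique entirely inside one bag — forcing width ≥ 2. The upper and lower bounds meet at 2, so that is the treewidth.

2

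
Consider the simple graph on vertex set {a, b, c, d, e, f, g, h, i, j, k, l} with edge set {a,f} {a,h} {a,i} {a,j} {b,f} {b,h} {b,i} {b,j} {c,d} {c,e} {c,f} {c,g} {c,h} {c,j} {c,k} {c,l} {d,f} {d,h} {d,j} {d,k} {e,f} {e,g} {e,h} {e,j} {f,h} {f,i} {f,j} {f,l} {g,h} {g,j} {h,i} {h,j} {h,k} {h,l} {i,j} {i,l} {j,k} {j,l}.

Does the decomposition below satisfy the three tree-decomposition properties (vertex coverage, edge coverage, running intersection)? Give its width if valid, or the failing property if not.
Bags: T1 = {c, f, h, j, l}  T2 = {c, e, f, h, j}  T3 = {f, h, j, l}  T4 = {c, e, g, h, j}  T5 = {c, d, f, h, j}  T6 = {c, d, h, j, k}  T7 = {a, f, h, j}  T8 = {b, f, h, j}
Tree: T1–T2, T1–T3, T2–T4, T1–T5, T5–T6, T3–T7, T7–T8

No — vertex i appears in no bag.

A tree decomposition must satisfy three properties: every vertex lies in some bag; for every edge, both endpoints lie together in some bag; and for every vertex, the bags containing it form a connected subtree. Here vertex i appears in no bag, so the decomposition is invalid.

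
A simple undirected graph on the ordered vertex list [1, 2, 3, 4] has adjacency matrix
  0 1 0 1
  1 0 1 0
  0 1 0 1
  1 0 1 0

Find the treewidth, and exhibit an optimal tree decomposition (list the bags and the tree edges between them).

Treewidth 2.
One such decomposition:
Bags: B1 = {1, 2, 3}  B2 = {1, 3, 4}
Tree: B1–B2

Every bag has size at most 3, so the width is 3 − 1 = 2 and tw(G) ≤ 2. Since 3–2–1–4–3 is a cycle in G, G is not acyclic. Forests are exactly the graphs of treewidth ≤ 1, so tw(G) ≥ 2. The upper and lower bounds meet at 2, so that is the treewidth.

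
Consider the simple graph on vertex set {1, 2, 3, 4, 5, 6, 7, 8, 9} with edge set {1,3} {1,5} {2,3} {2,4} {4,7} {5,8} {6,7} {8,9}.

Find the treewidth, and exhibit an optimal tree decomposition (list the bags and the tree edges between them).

Treewidth 1.
One optimal decomposition is:
Bags: B1 = {8, 9}  B2 = {5, 8}  B3 = {1, 5}  B4 = {1, 3}  B5 = {2, 3}  B6 = {2, 4}  B7 = {4, 7}  B8 = {6, 7}
Tree: B1–B2, B2–B3, B3–B4, B4–B5, B5–B6, B6–B7, B7–B8

Every bag has size at most 2, so the width is 2 − 1 = 1 and tw(G) ≤ 1. Any graph with an edge has treewidth ≥ 1, and G has the edge 9–8. Therefore the treewidth is 1.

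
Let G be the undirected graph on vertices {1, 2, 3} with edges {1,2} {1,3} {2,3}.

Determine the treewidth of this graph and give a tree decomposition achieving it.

Treewidth 2.
One such decomposition:
Bags: B1 = {1, 2, 3}
Tree: (single bag)

A single bag containing all 3 vertices is trivially a valid decomposition of width 2. Conversely, {1, 2, 3} is a clique of size 3, and the vertices of any clique must share a bag in every tree decomposition; so some bag has ≥ 3 vertices and tw(G) ≥ 2. Hence tw(G) = 2 exactly.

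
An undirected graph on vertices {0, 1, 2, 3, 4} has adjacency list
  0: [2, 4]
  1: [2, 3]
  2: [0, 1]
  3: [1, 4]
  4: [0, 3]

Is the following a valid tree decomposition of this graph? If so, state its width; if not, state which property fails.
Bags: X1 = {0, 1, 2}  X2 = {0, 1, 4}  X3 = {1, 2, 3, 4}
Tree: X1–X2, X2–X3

No — bags containing vertex 2 are not connected in the tree.

A tree decomposition must satisfy three properties: every vertex lies in some bag; for every edge, both endpoints lie together in some bag; and for every vertex, the bags containing it form a connected subtree. Here bags containing vertex 2 are not connected in the tree, so the decomposition is invalid.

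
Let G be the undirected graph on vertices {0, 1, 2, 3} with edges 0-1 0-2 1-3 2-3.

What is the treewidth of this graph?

A width-2 tree decomposition is:
Bags: B1 = {0, 1, 2}  B2 = {1, 2, 3}
Tree: B1–B2
Each bag holds 3 vertices, so the decomposition has width 2, which upper-bounds the treewidth. Since 2–0–1–3–2 is a cycle in G, G is not acyclic. Forests are exactly the graphs of treewidth ≤ 1, so tw(G) ≥ 2. The upper and lower bounds meet at 2, so that is the treewidth.

2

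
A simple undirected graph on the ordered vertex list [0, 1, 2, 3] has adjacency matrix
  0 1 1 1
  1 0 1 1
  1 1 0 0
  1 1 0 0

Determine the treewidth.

A width-2 tree decomposition is:
Bags: B1 = {0, 1, 2}  B2 = {0, 1, 3}
Tree: B1–B2
The largest bag has 3 vertices, giving width 2; this decomposition certifies tw(G) ≤ 2. For the lower bound, the 3 vertices {0, 1, 2} are pairwise adjacent, and any tree decomposition puts a clique entirely inside one bag — forcing width ≥ 2. The upper and lower bounds meet at 2, so that is the treewidth.

2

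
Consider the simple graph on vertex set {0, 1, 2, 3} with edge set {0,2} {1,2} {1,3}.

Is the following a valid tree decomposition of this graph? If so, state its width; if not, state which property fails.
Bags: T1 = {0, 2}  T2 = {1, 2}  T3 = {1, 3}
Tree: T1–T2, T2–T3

Yes; width 1.

Vertex coverage: the bags together contain {0, 1, 2, 3}, the full vertex set. Edge coverage: each edge of G has both endpoints in at least one bag. Running intersection: for every vertex, the bags containing it form a connected subtree. All three properties hold, so this is a valid tree decomposition of width max|bag| − 1 = 1, and hence tw(G) ≤ 1.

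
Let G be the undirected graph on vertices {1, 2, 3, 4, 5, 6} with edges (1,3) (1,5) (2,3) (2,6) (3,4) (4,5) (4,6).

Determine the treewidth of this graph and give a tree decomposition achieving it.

Treewidth 2.
Bags: B1 = {1, 3, 5}  B2 = {3, 4, 5}  B3 = {2, 3, 4}  B4 = {2, 4, 6}
Tree: B1–B2, B2–B3, B3–B4

Every bag has size at most 3, so the width is 3 − 1 = 2 and tw(G) ≤ 2. The edges 1–5–4–3–1 form a cycle, so G is not a tree and its treewidth is at least 2. Therefore the treewidth is 2.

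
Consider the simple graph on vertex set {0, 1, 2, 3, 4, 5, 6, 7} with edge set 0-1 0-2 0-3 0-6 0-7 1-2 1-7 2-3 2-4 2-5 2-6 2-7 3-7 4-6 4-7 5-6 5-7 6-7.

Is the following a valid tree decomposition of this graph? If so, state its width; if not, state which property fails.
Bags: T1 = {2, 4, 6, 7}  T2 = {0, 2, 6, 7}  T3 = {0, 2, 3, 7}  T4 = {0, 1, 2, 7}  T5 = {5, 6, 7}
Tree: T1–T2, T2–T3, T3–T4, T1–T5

No — edge (2,5) lies in no bag.

A tree decomposition must satisfy three properties: every vertex lies in some bag; for every edge, both endpoints lie together in some bag; and for every vertex, the bags containing it form a connected subtree. Here edge (2,5) lies in no bag, so the decomposition is invalid.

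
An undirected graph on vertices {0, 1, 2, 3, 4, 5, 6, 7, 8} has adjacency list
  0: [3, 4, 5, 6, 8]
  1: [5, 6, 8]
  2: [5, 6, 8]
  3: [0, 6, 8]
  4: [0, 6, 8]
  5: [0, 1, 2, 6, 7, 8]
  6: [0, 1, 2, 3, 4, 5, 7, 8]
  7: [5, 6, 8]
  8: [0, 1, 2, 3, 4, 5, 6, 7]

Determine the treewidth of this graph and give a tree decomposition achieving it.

Treewidth 3.
One such decomposition:
Bags: B1 = {1, 5, 6, 8}  B2 = {2, 5, 6, 8}  B3 = {0, 5, 6, 8}  B4 = {0, 4, 6, 8}  B5 = {0, 3, 6, 8}  B6 = {5, 6, 7, 8}
Tree: B1–B2, B1–B3, B3–B4, B3–B5, B1–B6

The largest bag has 4 vertices, giving width 3; this decomposition certifies tw(G) ≤ 3. Conversely, {0, 3, 6, 8} is a clique of size 4, and the vertices of any clique must share a bag in every tree decomposition; so some bag has ≥ 4 vertices and tw(G) ≥ 3. Therefore the treewidth is 3.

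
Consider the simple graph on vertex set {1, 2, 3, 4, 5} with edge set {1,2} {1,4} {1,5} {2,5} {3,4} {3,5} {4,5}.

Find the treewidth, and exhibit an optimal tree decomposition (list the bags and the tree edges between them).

Treewidth 2.
One optimal decomposition is:
Bags: B1 = {1, 4, 5}  B2 = {3, 4, 5}  B3 = {1, 2, 5}
Tree: B1–B2, B1–B3

The largest bag has 3 vertices, giving width 2; this decomposition certifies tw(G) ≤ 2. For the lower bound, the 3 vertices {1, 2, 5} are pairwise adjacent, and any tree decomposition puts a clique entirely inside one bag — forcing width ≥ 2. The upper and lower bounds meet at 2, so that is the treewidth.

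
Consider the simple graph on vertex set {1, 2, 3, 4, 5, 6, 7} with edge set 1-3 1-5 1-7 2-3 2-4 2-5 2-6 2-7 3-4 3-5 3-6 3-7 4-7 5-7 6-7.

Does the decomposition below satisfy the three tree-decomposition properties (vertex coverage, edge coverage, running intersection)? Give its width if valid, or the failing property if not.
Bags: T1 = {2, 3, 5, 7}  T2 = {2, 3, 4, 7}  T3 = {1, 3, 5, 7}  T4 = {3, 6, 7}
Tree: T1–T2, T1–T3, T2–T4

No — edge (2,6) lies in no bag.

A tree decomposition must satisfy three properties: every vertex lies in some bag; for every edge, both endpoints lie together in some bag; and for every vertex, the bags containing it form a connected subtree. Here edge (2,6) lies in no bag, so the decomposition is invalid.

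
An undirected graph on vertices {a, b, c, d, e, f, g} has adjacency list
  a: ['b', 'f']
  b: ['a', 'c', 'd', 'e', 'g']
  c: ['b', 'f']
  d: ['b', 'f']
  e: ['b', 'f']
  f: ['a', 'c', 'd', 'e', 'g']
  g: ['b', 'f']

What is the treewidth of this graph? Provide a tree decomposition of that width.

Treewidth 2.
One such decomposition:
Bags: B1 = {a, b, f}  B2 = {b, c, f}  B3 = {b, d, f}  B4 = {b, e, f}  B5 = {b, f, g}
Tree: B1–B2, B2–B3, B3–B4, B4–B5

The largest bag has 3 vertices, giving width 2; this decomposition certifies tw(G) ≤ 2. For the lower bound, G contains the cycle b–a–f–c–b, so G is not a forest; only forests have treewidth ≤ 1, hence tw(G) ≥ 2. The upper and lower bounds meet at 2, so that is the treewidth.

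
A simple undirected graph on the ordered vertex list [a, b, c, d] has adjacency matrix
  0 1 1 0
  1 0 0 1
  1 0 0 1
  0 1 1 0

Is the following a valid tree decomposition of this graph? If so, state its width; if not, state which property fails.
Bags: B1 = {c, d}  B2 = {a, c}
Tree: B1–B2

No — vertex b appears in no bag.

A tree decomposition must satisfy three properties: every vertex lies in some bag; for every edge, both endpoints lie together in some bag; and for every vertex, the bags containing it form a connected subtree. Here vertex b appears in no bag, so the decomposition is invalid.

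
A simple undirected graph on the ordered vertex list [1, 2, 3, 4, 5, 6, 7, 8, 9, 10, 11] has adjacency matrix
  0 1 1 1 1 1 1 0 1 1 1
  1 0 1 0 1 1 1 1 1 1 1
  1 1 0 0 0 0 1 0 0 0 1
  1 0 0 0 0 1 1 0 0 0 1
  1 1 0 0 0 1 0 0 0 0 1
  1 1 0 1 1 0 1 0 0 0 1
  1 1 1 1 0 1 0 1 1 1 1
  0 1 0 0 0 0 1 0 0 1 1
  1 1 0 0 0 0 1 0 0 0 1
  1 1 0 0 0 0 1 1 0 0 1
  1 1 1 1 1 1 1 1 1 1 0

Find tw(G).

4

A width-4 tree decomposition is:
Bags: B1 = {1, 2, 5, 6, 11}  B2 = {1, 2, 6, 7, 11}  B3 = {1, 2, 7, 10, 11}  B4 = {1, 4, 6, 7, 11}  B5 = {1, 2, 3, 7, 11}  B6 = {2, 7, 8, 10, 11}  B7 = {1, 2, 7, 9, 11}
Tree: B1–B2, B2–B3, B2–B4, B2–B5, B3–B6, B3–B7
Every bag has size at most 5, so the width is 5 − 1 = 4 and tw(G) ≤ 4. For the lower bound, the 5 vertices {2, 7, 8, 10, 11} are pairwise adjacent, and any tree decomposition puts a clique entirely inside one bag — forcing width ≥ 4. Combining the bounds, tw(G) = 4.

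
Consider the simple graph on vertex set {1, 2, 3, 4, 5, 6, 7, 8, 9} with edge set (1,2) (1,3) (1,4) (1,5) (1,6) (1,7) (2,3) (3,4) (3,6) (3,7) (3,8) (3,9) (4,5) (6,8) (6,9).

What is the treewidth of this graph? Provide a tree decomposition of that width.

Treewidth 2.
One such decomposition:
Bags: B1 = {3, 6, 9}  B2 = {1, 3, 6}  B3 = {1, 3, 7}  B4 = {3, 6, 8}  B5 = {1, 2, 3}  B6 = {1, 3, 4}  B7 = {1, 4, 5}
Tree: B1–B2, B2–B3, B2–B4, B2–B5, B5–B6, B6–B7

The largest bag has 3 vertices, giving width 2; this decomposition certifies tw(G) ≤ 2. Conversely, {3, 6, 8} is a clique of size 3, and the vertices of any clique must share a bag in every tree decomposition; so some bag has ≥ 3 vertices and tw(G) ≥ 2. The upper and lower bounds meet at 2, so that is the treewidth.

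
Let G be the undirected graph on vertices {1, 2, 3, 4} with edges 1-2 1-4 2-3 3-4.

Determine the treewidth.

2

A width-2 tree decomposition is:
Bags: B1 = {2, 3, 4}  B2 = {1, 2, 4}
Tree: B1–B2
Every bag has size at most 3, so the width is 3 − 1 = 2 and tw(G) ≤ 2. For the lower bound, G contains the cycle 2–3–4–1–2, so G is not a forest; only forests have treewidth ≤ 1, hence tw(G) ≥ 2. Therefore the treewidth is 2.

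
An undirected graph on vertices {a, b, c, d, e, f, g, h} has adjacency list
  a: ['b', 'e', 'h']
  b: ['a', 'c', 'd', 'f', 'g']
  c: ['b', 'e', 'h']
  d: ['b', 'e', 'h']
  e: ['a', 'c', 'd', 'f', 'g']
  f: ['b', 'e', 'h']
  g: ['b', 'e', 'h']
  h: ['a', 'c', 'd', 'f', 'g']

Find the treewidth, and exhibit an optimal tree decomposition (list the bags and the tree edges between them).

Treewidth 3.
Bags: B1 = {b, e, g, h}  B2 = {b, e, f, h}  B3 = {a, b, e, h}  B4 = {b, c, e, h}  B5 = {b, d, e, h}
Tree: B1–B2, B2–B3, B3–B4, B4–B5

The largest bag has 4 vertices, giving width 3; this decomposition certifies tw(G) ≤ 3. For the lower bound: the 4 vertex sets {b,g}, {e,f}, {h}, {a} are disjoint, each induces a connected subgraph, and every pair is joined by at least one edge of G. Contracting each set to a single vertex therefore yields K_{4} as a minor, and since treewidth is minor-monotone, tw(G) ≥ tw(K_{4}) = 3. The upper and lower bounds meet at 3, so that is the treewidth.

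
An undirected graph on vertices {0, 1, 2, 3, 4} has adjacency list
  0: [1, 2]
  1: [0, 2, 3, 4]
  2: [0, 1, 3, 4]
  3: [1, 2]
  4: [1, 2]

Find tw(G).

A width-2 tree decomposition is:
Bags: B1 = {1, 2, 3}  B2 = {1, 2, 4}  B3 = {0, 1, 2}
Tree: B1–B2, B1–B3
The largest bag has 3 vertices, giving width 2; this decomposition certifies tw(G) ≤ 2. On the other hand G contains the 3-clique {0, 1, 2}. A clique must lie in a single bag of any decomposition, so no decomposition can have width below 2. Hence tw(G) = 2 exactly.

2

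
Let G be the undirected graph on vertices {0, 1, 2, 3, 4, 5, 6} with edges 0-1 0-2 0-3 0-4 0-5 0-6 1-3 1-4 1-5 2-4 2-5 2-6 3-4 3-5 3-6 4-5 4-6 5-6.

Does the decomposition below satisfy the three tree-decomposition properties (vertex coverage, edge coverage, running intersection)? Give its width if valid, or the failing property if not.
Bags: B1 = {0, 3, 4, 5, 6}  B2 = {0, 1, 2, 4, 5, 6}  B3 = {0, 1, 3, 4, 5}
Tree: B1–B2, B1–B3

A tree decomposition must satisfy three properties: every vertex lies in some bag; for every edge, both endpoints lie together in some bag; and for every vertex, the bags containing it form a connected subtree. Here bags containing vertex 1 are not connected in the tree, so the decomposition is invalid.

No — bags containing vertex 1 are not connected in the tree.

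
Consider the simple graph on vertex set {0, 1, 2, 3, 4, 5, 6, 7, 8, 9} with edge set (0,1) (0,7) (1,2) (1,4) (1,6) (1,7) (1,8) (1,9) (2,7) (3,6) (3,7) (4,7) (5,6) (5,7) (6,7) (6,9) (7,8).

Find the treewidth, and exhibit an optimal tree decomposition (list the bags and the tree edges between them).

Treewidth 2.
One such decomposition:
Bags: B1 = {5, 6, 7}  B2 = {1, 6, 7}  B3 = {3, 6, 7}  B4 = {0, 1, 7}  B5 = {1, 4, 7}  B6 = {1, 2, 7}  B7 = {1, 7, 8}  B8 = {1, 6, 9}
Tree: B1–B2, B2–B3, B2–B4, B2–B5, B5–B6, B5–B7, B2–B8

The largest bag has 3 vertices, giving width 2; this decomposition certifies tw(G) ≤ 2. Conversely, {1, 6, 9} is a clique of size 3, and the vertices of any clique must share a bag in every tree decomposition; so some bag has ≥ 3 vertices and tw(G) ≥ 2. Therefore the treewidth is 2.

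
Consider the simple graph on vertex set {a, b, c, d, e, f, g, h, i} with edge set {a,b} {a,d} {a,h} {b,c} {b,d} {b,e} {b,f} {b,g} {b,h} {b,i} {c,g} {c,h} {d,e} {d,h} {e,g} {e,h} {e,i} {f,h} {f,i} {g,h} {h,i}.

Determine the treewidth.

3

A width-3 tree decomposition is:
Bags: B1 = {b, e, g, h}  B2 = {b, e, h, i}  B3 = {b, c, g, h}  B4 = {b, d, e, h}  B5 = {b, f, h, i}  B6 = {a, b, d, h}
Tree: B1–B2, B1–B3, B1–B4, B2–B5, B4–B6
The largest bag has 4 vertices, giving width 3; this decomposition certifies tw(G) ≤ 3. On the other hand G contains the 4-clique {a, b, d, h}. A clique must lie in a single bag of any decomposition, so no decomposition can have width below 3. The upper and lower bounds meet at 3, so that is the treewidth.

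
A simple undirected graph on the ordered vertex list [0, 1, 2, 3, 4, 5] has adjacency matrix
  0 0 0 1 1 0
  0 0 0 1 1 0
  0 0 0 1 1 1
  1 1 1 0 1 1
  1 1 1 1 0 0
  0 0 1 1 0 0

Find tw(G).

2

A width-2 tree decomposition is:
Bags: B1 = {1, 3, 4}  B2 = {2, 3, 4}  B3 = {2, 3, 5}  B4 = {0, 3, 4}
Tree: B1–B2, B2–B3, B2–B4
Every bag has size at most 3, so the width is 3 − 1 = 2 and tw(G) ≤ 2. On the other hand G contains the 3-clique {0, 3, 4}. A clique must lie in a single bag of any decomposition, so no decomposition can have width below 2. Combining the bounds, tw(G) = 2.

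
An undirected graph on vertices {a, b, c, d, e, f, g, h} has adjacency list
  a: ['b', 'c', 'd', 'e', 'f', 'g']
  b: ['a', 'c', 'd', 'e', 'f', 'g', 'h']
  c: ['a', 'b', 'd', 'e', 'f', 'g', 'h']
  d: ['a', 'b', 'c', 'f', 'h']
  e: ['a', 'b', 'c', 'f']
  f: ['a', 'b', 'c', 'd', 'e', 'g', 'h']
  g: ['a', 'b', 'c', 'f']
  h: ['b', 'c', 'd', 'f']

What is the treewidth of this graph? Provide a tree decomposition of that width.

Every bag has size at most 5, so the width is 5 − 1 = 4 and tw(G) ≤ 4. Conversely, {b, c, d, f, h} is a clique of size 5, and the vertices of any clique must share a bag in every tree decomposition; so some bag has ≥ 5 vertices and tw(G) ≥ 4. Hence tw(G) = 4 exactly.

Treewidth 4.
One such decomposition:
Bags: B1 = {a, b, c, d, f}  B2 = {a, b, c, e, f}  B3 = {a, b, c, f, g}  B4 = {b, c, d, f, h}
Tree: B1–B2, B2–B3, B1–B4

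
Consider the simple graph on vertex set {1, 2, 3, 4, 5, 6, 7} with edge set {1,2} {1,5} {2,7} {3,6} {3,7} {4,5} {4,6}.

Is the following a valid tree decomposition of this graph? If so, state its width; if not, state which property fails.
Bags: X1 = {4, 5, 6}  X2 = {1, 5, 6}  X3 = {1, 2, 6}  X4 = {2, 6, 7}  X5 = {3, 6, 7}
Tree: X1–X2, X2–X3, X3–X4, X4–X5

Every vertex of G appears in some bag (union = {1, 2, 3, 4, 5, 6, 7}); every edge is covered by a bag; and for each vertex v the set of bags containing v is connected in the bag tree. The decomposition is therefore valid. The largest bag has 3 vertices, so the width is 2.

Yes; width 2.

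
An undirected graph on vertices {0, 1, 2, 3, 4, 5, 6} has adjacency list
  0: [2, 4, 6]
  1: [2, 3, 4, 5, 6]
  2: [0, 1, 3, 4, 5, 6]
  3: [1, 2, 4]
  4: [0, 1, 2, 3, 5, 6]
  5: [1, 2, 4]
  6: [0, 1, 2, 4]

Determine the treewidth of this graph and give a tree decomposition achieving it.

The largest bag has 4 vertices, giving width 3; this decomposition certifies tw(G) ≤ 3. For the lower bound, the 4 vertices {0, 2, 4, 6} are pairwise adjacent, and any tree decomposition puts a clique entirely inside one bag — forcing width ≥ 3. Hence tw(G) = 3 exactly.

Treewidth 3.
One such decomposition:
Bags: B1 = {0, 2, 4, 6}  B2 = {1, 2, 4, 6}  B3 = {1, 2, 3, 4}  B4 = {1, 2, 4, 5}
Tree: B1–B2, B2–B3, B3–B4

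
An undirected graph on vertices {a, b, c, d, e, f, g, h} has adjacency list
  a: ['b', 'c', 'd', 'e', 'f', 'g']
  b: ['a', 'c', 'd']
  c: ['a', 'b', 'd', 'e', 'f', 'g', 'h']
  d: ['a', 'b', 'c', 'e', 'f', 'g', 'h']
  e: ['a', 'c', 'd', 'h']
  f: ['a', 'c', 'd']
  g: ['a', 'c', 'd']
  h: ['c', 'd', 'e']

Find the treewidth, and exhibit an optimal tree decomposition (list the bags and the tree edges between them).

Treewidth 3.
Bags: B1 = {c, d, e, h}  B2 = {a, c, d, e}  B3 = {a, b, c, d}  B4 = {a, c, d, f}  B5 = {a, c, d, g}
Tree: B1–B2, B2–B3, B2–B4, B2–B5

Each bag holds 4 vertices, so the decomposition has width 3, which upper-bounds the treewidth. Conversely, {c, d, e, h} is a clique of size 4, and the vertices of any clique must share a bag in every tree decomposition; so some bag has ≥ 4 vertices and tw(G) ≥ 3. Combining the bounds, tw(G) = 3.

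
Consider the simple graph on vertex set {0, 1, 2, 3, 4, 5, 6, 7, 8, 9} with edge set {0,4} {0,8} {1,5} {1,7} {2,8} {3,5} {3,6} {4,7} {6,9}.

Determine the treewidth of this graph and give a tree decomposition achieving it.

Treewidth 1.
Bags: B1 = {6, 9}  B2 = {3, 6}  B3 = {3, 5}  B4 = {1, 5}  B5 = {1, 7}  B6 = {4, 7}  B7 = {0, 4}  B8 = {0, 8}  B9 = {2, 8}
Tree: B1–B2, B2–B3, B3–B4, B4–B5, B5–B6, B6–B7, B7–B8, B8–B9

Every bag has size at most 2, so the width is 2 − 1 = 1 and tw(G) ≤ 1. Since G has at least one edge (e.g. 9–6), it is not an edgeless graph, so tw(G) ≥ 1. Combining the bounds, tw(G) = 1.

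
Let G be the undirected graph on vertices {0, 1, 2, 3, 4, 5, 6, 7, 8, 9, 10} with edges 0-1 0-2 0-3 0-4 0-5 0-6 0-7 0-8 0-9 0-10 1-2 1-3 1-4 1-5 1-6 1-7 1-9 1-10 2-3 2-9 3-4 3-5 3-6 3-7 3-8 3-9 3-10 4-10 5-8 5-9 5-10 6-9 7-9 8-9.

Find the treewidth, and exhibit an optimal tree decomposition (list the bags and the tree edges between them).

Treewidth 4.
One optimal decomposition is:
Bags: B1 = {0, 1, 3, 5, 9}  B2 = {0, 1, 3, 7, 9}  B3 = {0, 1, 3, 5, 10}  B4 = {0, 3, 5, 8, 9}  B5 = {0, 1, 2, 3, 9}  B6 = {0, 1, 3, 4, 10}  B7 = {0, 1, 3, 6, 9}
Tree: B1–B2, B1–B3, B1–B4, B2–B5, B3–B6, B1–B7

Each bag holds 5 vertices, so the decomposition has width 4, which upper-bounds the treewidth. For the lower bound, the 5 vertices {0, 3, 5, 8, 9} are pairwise adjacent, and any tree decomposition puts a clique entirely inside one bag — forcing width ≥ 4. The upper and lower bounds meet at 4, so that is the treewidth.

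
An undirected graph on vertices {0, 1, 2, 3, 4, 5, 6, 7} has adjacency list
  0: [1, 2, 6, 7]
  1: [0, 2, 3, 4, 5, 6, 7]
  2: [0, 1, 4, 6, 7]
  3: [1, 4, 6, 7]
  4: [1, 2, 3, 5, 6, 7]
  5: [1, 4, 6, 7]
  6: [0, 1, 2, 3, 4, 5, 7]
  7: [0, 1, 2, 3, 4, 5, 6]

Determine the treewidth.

4

A width-4 tree decomposition is:
Bags: B1 = {1, 2, 4, 6, 7}  B2 = {1, 3, 4, 6, 7}  B3 = {1, 4, 5, 6, 7}  B4 = {0, 1, 2, 6, 7}
Tree: B1–B2, B1–B3, B1–B4
The largest bag has 5 vertices, giving width 4; this decomposition certifies tw(G) ≤ 4. Conversely, {0, 1, 2, 6, 7} is a clique of size 5, and the vertices of any clique must share a bag in every tree decomposition; so some bag has ≥ 5 vertices and tw(G) ≥ 4. Combining the bounds, tw(G) = 4.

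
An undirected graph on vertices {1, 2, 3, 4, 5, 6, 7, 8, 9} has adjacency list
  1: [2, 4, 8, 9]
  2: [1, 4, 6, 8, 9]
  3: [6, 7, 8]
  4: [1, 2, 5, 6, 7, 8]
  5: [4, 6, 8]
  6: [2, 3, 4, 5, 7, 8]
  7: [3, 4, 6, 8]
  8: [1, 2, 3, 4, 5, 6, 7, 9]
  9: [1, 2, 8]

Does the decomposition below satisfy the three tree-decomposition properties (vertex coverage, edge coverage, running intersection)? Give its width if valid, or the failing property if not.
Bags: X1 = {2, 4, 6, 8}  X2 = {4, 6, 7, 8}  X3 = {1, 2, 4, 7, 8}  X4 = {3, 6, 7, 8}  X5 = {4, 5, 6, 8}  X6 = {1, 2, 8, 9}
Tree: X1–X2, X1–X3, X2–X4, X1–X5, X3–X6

A tree decomposition must satisfy three properties: every vertex lies in some bag; for every edge, both endpoints lie together in some bag; and for every vertex, the bags containing it form a connected subtree. Here bags containing vertex 7 are not connected in the tree, so the decomposition is invalid.

No — bags containing vertex 7 are not connected in the tree.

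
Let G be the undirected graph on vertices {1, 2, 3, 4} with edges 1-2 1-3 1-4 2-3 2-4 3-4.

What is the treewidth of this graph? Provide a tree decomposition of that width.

Treewidth 3.
Bags: B1 = {1, 2, 3, 4}
Tree: (single bag)

A single bag containing all 4 vertices is trivially a valid decomposition of width 3. For the lower bound, the 4 vertices {1, 2, 3, 4} are pairwise adjacent, and any tree decomposition puts a clique entirely inside one bag — forcing width ≥ 3. Hence tw(G) = 3 exactly.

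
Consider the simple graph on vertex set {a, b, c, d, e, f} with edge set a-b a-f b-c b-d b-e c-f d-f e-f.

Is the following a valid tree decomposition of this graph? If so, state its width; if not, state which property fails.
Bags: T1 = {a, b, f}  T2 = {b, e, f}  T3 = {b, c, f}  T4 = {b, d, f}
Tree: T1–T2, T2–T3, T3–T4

Every vertex of G appears in some bag (union = {a, b, c, d, e, f}); every edge is covered by a bag; and for each vertex v the set of bags containing v is connected in the bag tree. The decomposition is therefore valid. The largest bag has 3 vertices, so the width is 2.

Yes; width 2.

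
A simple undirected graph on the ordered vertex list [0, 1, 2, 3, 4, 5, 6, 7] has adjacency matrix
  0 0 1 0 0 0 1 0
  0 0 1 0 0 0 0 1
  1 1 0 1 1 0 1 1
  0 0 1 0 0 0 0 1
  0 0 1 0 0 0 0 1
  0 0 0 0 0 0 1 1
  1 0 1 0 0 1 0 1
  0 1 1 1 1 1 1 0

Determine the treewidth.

2

A width-2 tree decomposition is:
Bags: B1 = {2, 6, 7}  B2 = {1, 2, 7}  B3 = {5, 6, 7}  B4 = {2, 3, 7}  B5 = {2, 4, 7}  B6 = {0, 2, 6}
Tree: B1–B2, B1–B3, B1–B4, B1–B5, B1–B6
The largest bag has 3 vertices, giving width 2; this decomposition certifies tw(G) ≤ 2. Conversely, {0, 2, 6} is a clique of size 3, and the vertices of any clique must share a bag in every tree decomposition; so some bag has ≥ 3 vertices and tw(G) ≥ 2. Therefore the treewidth is 2.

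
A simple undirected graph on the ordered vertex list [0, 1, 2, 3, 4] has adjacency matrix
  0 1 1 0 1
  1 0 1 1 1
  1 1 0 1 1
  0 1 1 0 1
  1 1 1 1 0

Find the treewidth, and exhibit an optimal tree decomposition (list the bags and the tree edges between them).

Treewidth 3.
One optimal decomposition is:
Bags: B1 = {0, 1, 2, 4}  B2 = {1, 2, 3, 4}
Tree: B1–B2

Every bag has size at most 4, so the width is 4 − 1 = 3 and tw(G) ≤ 3. Conversely, {0, 1, 2, 4} is a clique of size 4, and the vertices of any clique must share a bag in every tree decomposition; so some bag has ≥ 4 vertices and tw(G) ≥ 3. Hence tw(G) = 3 exactly.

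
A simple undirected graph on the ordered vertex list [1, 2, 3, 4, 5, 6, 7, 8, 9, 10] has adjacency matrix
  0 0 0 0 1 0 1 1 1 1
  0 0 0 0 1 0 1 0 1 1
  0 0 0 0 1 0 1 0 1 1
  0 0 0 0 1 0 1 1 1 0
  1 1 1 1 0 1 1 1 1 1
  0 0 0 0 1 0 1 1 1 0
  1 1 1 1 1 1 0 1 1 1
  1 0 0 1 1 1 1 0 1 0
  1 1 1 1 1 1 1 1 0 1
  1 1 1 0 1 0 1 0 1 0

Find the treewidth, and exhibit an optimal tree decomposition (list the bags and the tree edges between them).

Each bag holds 5 vertices, so the decomposition has width 4, which upper-bounds the treewidth. For the lower bound, the 5 vertices {1, 5, 7, 8, 9} are pairwise adjacent, and any tree decomposition puts a clique entirely inside one bag — forcing width ≥ 4. The upper and lower bounds meet at 4, so that is the treewidth.

Treewidth 4.
Bags: B1 = {2, 5, 7, 9, 10}  B2 = {1, 5, 7, 9, 10}  B3 = {1, 5, 7, 8, 9}  B4 = {3, 5, 7, 9, 10}  B5 = {4, 5, 7, 8, 9}  B6 = {5, 6, 7, 8, 9}
Tree: B1–B2, B2–B3, B1–B4, B3–B5, B5–B6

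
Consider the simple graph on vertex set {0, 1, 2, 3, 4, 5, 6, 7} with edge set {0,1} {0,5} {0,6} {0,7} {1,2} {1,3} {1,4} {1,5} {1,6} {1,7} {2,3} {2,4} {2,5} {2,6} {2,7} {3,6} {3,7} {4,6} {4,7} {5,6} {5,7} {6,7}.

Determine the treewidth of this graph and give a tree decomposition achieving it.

Every bag has size at most 5, so the width is 5 − 1 = 4 and tw(G) ≤ 4. On the other hand G contains the 5-clique {0, 1, 5, 6, 7}. A clique must lie in a single bag of any decomposition, so no decomposition can have width below 4. Hence tw(G) = 4 exactly.

Treewidth 4.
One such decomposition:
Bags: B1 = {1, 2, 5, 6, 7}  B2 = {1, 2, 3, 6, 7}  B3 = {0, 1, 5, 6, 7}  B4 = {1, 2, 4, 6, 7}
Tree: B1–B2, B1–B3, B1–B4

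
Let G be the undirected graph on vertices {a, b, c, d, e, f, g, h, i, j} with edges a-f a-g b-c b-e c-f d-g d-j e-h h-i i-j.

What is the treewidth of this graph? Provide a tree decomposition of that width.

Each bag holds 3 vertices, so the decomposition has width 2, which upper-bounds the treewidth. Since j–i–h–e–b–c–f–a–g–d–j is a cycle in G, G is not acyclic. Forests are exactly the graphs of treewidth ≤ 1, so tw(G) ≥ 2. Therefore the treewidth is 2.

Treewidth 2.
One such decomposition:
Bags: B1 = {h, i, j}  B2 = {e, h, j}  B3 = {b, e, j}  B4 = {b, c, j}  B5 = {c, f, j}  B6 = {a, f, j}  B7 = {a, g, j}  B8 = {d, g, j}
Tree: B1–B2, B2–B3, B3–B4, B4–B5, B5–B6, B6–B7, B7–B8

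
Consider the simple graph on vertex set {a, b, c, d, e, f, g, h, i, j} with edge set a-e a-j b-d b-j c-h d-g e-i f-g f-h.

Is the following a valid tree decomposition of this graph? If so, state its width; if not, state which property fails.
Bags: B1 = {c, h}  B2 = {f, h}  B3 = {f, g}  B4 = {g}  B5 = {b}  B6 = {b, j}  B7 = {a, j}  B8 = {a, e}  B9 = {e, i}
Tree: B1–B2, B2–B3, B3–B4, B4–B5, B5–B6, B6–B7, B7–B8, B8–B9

A tree decomposition must satisfy three properties: every vertex lies in some bag; for every edge, both endpoints lie together in some bag; and for every vertex, the bags containing it form a connected subtree. Here vertex d appears in no bag, so the decomposition is invalid.

No — vertex d appears in no bag.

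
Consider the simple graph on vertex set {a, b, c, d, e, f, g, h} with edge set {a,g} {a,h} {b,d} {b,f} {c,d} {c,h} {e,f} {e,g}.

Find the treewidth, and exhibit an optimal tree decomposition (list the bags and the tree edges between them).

Treewidth 2.
Bags: B1 = {e, f, g}  B2 = {a, f, g}  B3 = {a, f, h}  B4 = {c, f, h}  B5 = {c, d, f}  B6 = {b, d, f}
Tree: B1–B2, B2–B3, B3–B4, B4–B5, B5–B6

The largest bag has 3 vertices, giving width 2; this decomposition certifies tw(G) ≤ 2. The edges f–e–g–a–h–c–d–b–f form a cycle, so G is not a tree and its treewidth is at least 2. Combining the bounds, tw(G) = 2.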